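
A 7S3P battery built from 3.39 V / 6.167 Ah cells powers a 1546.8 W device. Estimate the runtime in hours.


Step 1: E_pack = Ns * V_cell * Np * C_cell = 7 * 3.39 * 3 * 6.167 = 439.03 Wh
Step 2: t = E_pack / P = 439.03 / 1546.8 = 0.2838 hr

0.2838 hr


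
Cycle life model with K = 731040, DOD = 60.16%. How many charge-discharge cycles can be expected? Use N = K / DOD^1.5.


DOD^1.5 = 466.62
N = K / DOD^1.5 = 731040 / 466.62 = 1567

1567 cycles


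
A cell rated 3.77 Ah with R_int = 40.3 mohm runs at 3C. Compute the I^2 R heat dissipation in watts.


Convert: R = 40.3 mohm = 0.0403 ohm
Step 1: I = C_rate * capacity = 3 * 3.77 = 11.31 A
Step 2: Q = I^2 * R = 11.31^2 * 0.0403 = 127.92 * 0.0403 = 5.155 W

5.155 W


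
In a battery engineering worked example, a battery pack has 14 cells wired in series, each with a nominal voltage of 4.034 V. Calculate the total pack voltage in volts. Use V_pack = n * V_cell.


With 14 cells in series at 4.034 V each, V_pack = 56.476 V

56.476 V


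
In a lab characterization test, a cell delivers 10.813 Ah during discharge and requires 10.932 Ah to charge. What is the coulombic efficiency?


Coulombic efficiency = 10.813/10.932 * 100% = 98.91%

98.91%


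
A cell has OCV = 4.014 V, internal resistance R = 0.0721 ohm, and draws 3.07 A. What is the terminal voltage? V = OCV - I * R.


V = OCV - I*R = 4.014 - 3.07 * 0.0721 = 3.793 V

3.793 V


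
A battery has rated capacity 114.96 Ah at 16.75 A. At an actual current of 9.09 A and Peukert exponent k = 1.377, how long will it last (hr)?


t_rated = C / I_rated = 114.96 / 16.75 = 6.8633 hr
(I_rated/I)^k = (1.8427)^1.377 = 2.3202
t = t_rated * (I_rated/I)^k = 6.8633 * 2.3202 = 15.92 hr

15.92 hr


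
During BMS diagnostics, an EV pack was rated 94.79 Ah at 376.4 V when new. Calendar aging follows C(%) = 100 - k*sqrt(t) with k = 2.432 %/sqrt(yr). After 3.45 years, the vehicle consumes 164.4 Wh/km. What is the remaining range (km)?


Step 1: capacity retention = 100 - 2.432 * sqrt(3.45) = 100 - 2.432 * 1.8574 = 95.483%
Step 2: C_now = 94.79 * 95.483/100 = 90.508 Ah
Step 3: E_pack = V * C_now = 376.4 * 90.508 = 34067 Wh
Step 4: range = E_pack / consumption = 34067 / 164.4 = 207.2 km

207.2 km


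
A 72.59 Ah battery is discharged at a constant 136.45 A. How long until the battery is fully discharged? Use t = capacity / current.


t = capacity / current = 72.59 / 136.45 = 0.5320 hr

0.5320 hr


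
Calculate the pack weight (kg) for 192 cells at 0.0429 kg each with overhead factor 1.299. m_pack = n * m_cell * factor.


m_pack = n * m_cell * overhead = 192 * 0.0429 * 1.299 = 10.70 kg

10.70 kg


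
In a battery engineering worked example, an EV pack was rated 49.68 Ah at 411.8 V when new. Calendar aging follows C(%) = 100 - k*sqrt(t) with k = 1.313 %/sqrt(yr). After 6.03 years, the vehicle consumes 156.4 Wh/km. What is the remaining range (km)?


Step 1: capacity retention = 100 - 1.313 * sqrt(6.03) = 100 - 1.313 * 2.4556 = 96.776%
Step 2: C_now = 49.68 * 96.776/100 = 48.078 Ah
Step 3: E_pack = V * C_now = 411.8 * 48.078 = 19799 Wh
Step 4: range = E_pack / consumption = 19799 / 156.4 = 126.6 km

126.6 km


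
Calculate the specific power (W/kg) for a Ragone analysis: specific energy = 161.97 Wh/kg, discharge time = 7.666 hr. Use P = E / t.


Specific power = 161.97 Wh/kg / 7.666 hr = 21.13 W/kg

21.13 W/kg


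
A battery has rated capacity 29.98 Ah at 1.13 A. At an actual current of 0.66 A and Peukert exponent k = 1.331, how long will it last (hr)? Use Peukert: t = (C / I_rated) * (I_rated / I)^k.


t_rated = C / I_rated = 29.98 / 1.13 = 26.531 hr
(I_rated/I)^k = (1.7121)^1.331 = 2.0456
t = t_rated * (I_rated/I)^k = 26.531 * 2.0456 = 54.27 hr

54.27 hr


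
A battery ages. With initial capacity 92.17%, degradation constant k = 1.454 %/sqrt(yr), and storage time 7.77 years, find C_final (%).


Step 1: sqrt(7.77 yr) = 2.7875
Step 2: drop = 1.454 * 2.7875 = 4.053
Step 3: C_final = 92.17 - 4.053 = 88.12%

88.12%


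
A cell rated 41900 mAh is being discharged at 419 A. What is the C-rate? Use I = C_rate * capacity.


Convert: capacity = 41900 mAh = 41.9 Ah
C_rate = I / capacity = 419 / 41.9 = 10C

10C


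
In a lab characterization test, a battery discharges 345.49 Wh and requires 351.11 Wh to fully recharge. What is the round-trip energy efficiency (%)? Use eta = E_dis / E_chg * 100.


eta_e = E_dis / E_chg * 100 = 345.49 / 351.11 * 100 = 98.40%

98.40%


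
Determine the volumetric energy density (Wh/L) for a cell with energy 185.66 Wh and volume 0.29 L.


ED = E / V = 185.66 / 0.29 = 640.2 Wh/L

640.2 Wh/L


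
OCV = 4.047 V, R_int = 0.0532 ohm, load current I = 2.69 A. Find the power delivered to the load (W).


Step 1: V_terminal = OCV - I*R = 4.047 - 2.69 * 0.0532 = 3.9039 V
Step 2: P_out = V_terminal * I = 3.9039 * 2.69 = 10.50 W

10.50 W


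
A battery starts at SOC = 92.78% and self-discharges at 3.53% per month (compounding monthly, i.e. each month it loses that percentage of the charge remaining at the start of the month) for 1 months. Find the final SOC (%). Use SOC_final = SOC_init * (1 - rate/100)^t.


Monthly retention factor = 1 - 3.53/100 = 0.9647
Over 1 months: factor^1 = 0.9647
SOC_final = 92.78 * 0.9647 = 89.50%

89.50%


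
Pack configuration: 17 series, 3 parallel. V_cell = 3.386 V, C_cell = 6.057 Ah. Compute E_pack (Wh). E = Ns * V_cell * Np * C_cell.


E = Ns * Vcell * Np * Ccell = 17 * 3.386 * 3 * 6.057 = 1046 Wh

1046 Wh


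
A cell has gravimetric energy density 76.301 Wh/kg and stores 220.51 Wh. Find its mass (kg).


m = E / ED = 220.51 / 76.301 = 2.890 kg

2.890 kg


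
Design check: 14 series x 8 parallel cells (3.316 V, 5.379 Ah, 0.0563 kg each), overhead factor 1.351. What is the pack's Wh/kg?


Step 1: V_pack = 14 * 3.316 = 46.424 V
Step 2: C_pack = 8 * 5.379 = 43.032 Ah
Step 3: E_pack = V_pack * C_pack = 46.424 * 43.032 = 1997.7 Wh
Step 4: m_pack = 14 * 8 * 0.0563 * 1.351 = 8.5189 kg
Step 5: ED = E_pack / m_pack = 1997.7 / 8.5189 = 234.5 Wh/kg

234.5 Wh/kg


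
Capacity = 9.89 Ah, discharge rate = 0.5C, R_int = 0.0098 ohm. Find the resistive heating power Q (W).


Step 1: I = C_rate * capacity = 0.5 * 9.89 = 4.945 A
Step 2: Q = I^2 * R = 4.945^2 * 0.0098 = 24.453 * 0.0098 = 0.2396 W

0.2396 W


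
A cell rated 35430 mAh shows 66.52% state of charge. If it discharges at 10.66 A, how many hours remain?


Convert: C_total = 35430 mAh = 35.43 Ah
Step 1: remaining = SOC/100 * C_total = 66.52/100 * 35.43 = 23.568 Ah
Step 2: t = remaining / I = 23.568 / 10.66 = 2.211 hr

2.211 hr


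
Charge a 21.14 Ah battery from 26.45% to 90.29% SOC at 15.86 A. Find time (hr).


delta_Ah = 21.14 * (90.29 - 26.45) / 100 = 13.496 Ah
t = delta_Ah / I = 13.496 / 15.86 = 0.8509 hr

0.8509 hr


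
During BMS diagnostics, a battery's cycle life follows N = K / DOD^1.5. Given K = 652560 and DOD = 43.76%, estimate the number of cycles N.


DOD^1.5 = 289.48
N = K / DOD^1.5 = 652560 / 289.48 = 2254

2254 cycles


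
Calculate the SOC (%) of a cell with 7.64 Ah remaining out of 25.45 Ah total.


SOC% = 7.64 / 25.45 * 100 = 30.02%

30.02%


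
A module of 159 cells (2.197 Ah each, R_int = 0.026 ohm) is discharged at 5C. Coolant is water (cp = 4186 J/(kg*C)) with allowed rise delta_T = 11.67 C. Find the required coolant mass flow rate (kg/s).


Step 1: I = 5 * 2.197 = 10.985 A
Step 2: Q_cell = I^2 * R = 10.985^2 * 0.026 = 3.1374 W
Step 3: Q_total = 159 * 3.1374 = 498.85 W
Step 4: m_dot = Q_total / (cp * dT) = 498.85 / (4186 * 11.67) = 0.01021 kg/s

0.01021 kg/s


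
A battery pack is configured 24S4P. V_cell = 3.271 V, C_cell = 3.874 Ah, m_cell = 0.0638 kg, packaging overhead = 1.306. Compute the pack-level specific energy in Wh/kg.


Step 1: V_pack = 24 * 3.271 = 78.504 V
Step 2: C_pack = 4 * 3.874 = 15.496 Ah
Step 3: E_pack = V_pack * C_pack = 78.504 * 15.496 = 1216.5 Wh
Step 4: m_pack = 24 * 4 * 0.0638 * 1.306 = 7.999 kg
Step 5: ED = E_pack / m_pack = 1216.5 / 7.999 = 152.1 Wh/kg

152.1 Wh/kg


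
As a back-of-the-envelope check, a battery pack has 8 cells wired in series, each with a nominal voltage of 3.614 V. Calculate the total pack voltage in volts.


Series voltages add: 8 * 3.614 V = 28.912 V

28.912 V


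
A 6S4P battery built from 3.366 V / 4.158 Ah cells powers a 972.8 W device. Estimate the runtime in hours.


Step 1: E_pack = Ns * V_cell * Np * C_cell = 6 * 3.366 * 4 * 4.158 = 335.9 Wh
Step 2: t = E_pack / P = 335.9 / 972.8 = 0.3453 hr

0.3453 hr


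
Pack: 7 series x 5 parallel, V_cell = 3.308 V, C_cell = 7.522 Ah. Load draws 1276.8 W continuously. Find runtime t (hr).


Step 1: E_pack = Ns * V_cell * Np * C_cell = 7 * 3.308 * 5 * 7.522 = 870.9 Wh
Step 2: t = E_pack / P = 870.9 / 1276.8 = 0.6821 hr

0.6821 hr


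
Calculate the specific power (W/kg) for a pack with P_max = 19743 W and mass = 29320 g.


Convert: m = 29320 g = 29.32 kg
SP = P / m = 19743 / 29.32 = 673.4 W/kg

673.4 W/kg


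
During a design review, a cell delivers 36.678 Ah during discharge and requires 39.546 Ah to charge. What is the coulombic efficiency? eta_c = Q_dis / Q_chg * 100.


Coulombic efficiency = 36.678/39.546 * 100% = 92.75%

92.75%


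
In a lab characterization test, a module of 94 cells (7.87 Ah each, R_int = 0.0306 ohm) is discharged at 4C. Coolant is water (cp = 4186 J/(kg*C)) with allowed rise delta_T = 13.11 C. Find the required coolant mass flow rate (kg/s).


Step 1: I = 4 * 7.87 = 31.48 A
Step 2: Q_cell = I^2 * R = 31.48^2 * 0.0306 = 30.324 W
Step 3: Q_total = 94 * 30.324 = 2850.5 W
Step 4: m_dot = Q_total / (cp * dT) = 2850.5 / (4186 * 13.11) = 0.05194 kg/s

0.05194 kg/s


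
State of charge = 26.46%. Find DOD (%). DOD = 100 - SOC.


DOD = 100 - SOC = 100 - 26.46 = 73.54%

73.54%


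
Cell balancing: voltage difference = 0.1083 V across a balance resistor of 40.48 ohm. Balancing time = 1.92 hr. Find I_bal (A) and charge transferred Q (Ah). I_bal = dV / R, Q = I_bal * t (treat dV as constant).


First, Ohm's law: I_bal = 0.1083 V / 40.48 ohm = 0.0026754 A
Then Q = I * t = 0.0026754 A * 1.92 hr = 0.005137 Ah

I=0.0026754 A, Q=0.005137 Ah


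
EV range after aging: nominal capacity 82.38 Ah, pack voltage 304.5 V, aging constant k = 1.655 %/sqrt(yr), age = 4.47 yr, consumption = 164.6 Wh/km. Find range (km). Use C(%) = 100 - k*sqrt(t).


Step 1: capacity retention = 100 - 1.655 * sqrt(4.47) = 100 - 1.655 * 2.1142 = 96.501%
Step 2: C_now = 82.38 * 96.501/100 = 79.498 Ah
Step 3: E_pack = V * C_now = 304.5 * 79.498 = 24207 Wh
Step 4: range = E_pack / consumption = 24207 / 164.6 = 147.1 km

147.1 km


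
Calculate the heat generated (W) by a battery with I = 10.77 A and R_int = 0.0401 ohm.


Q = I^2 * R = 10.77^2 * 0.0401 = 4.651 W

4.651 W


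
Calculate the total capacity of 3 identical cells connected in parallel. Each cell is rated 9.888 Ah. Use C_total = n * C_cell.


Parallel capacities add: 3 * 9.888 Ah = 29.664 Ah

29.664 Ah


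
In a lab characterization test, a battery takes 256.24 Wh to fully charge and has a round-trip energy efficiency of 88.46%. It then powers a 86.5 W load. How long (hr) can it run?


Step 1: E_discharge = eta/100 * E_charge = 88.46/100 * 256.24 = 226.67 Wh
Step 2: t = E_discharge / P = 226.67 / 86.5 = 2.620 hr

2.620 hr


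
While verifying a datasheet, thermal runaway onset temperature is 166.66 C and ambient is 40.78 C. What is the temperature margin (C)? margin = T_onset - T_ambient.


margin = T_onset - T_ambient = 166.66 - 40.78 = 125.88 C

125.88 C


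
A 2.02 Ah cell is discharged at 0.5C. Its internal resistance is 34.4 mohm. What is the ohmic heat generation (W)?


Convert: R = 34.4 mohm = 0.0344 ohm
Step 1: I = C_rate * capacity = 0.5 * 2.02 = 1.01 A
Step 2: Q = I^2 * R = 1.01^2 * 0.0344 = 1.0201 * 0.0344 = 0.03509 W

0.03509 W


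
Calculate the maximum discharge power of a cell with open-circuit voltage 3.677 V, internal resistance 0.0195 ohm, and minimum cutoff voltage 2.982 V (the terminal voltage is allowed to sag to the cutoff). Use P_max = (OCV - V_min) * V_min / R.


P_max = (OCV - V_min) * V_min / R = (3.677 - 2.982) * 2.982 / 0.0195 = 0.695 * 2.982 / 0.0195 = 106.3 W

106.3 W


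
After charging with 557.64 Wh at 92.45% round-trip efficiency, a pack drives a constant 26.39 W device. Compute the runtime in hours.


Step 1: E_discharge = eta/100 * E_charge = 92.45/100 * 557.64 = 515.54 Wh
Step 2: t = E_discharge / P = 515.54 / 26.39 = 19.54 hr

19.54 hr


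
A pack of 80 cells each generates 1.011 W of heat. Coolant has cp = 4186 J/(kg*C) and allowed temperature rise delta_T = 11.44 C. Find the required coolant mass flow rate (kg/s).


Q_total = 80 * 1.011 = 80.88 W
m_dot = Q_total / (cp * dT) = 80.88 / (4186 * 11.44) = 0.001689 kg/s

0.001689 kg/s


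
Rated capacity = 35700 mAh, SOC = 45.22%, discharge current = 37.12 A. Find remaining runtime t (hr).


Convert: C_total = 35700 mAh = 35.7 Ah
Step 1: remaining = SOC/100 * C_total = 45.22/100 * 35.7 = 16.144 Ah
Step 2: t = remaining / I = 16.144 / 37.12 = 0.4349 hr

0.4349 hr


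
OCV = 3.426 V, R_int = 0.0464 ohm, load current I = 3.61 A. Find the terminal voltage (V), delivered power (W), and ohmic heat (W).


Step 1: V_terminal = OCV - I*R = 3.426 - 3.61 * 0.0464 = 3.2585 V
Step 2: P_out = V_terminal * I = 3.2585 * 3.61 = 11.76 W
Step 3: Q = I^2 * R = 3.61^2 * 0.0464 = 0.6047 W

V=3.2585 V, P=11.76 W, Q=0.6047 W


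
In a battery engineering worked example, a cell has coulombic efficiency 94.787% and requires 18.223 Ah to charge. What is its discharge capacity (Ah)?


Q_dis = eta/100 * Q_chg = 94.787/100 * 18.223 = 17.27 Ah

17.27 Ah


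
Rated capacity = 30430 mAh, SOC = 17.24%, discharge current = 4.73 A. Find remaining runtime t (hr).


Convert: C_total = 30430 mAh = 30.43 Ah
Step 1: remaining = SOC/100 * C_total = 17.24/100 * 30.43 = 5.2461 Ah
Step 2: t = remaining / I = 5.2461 / 4.73 = 1.109 hr

1.109 hr


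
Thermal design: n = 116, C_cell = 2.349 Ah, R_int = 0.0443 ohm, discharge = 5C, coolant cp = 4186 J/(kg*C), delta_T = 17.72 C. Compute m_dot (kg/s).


Step 1: I = 5 * 2.349 = 11.745 A
Step 2: Q_cell = I^2 * R = 11.745^2 * 0.0443 = 6.111 W
Step 3: Q_total = 116 * 6.111 = 708.88 W
Step 4: m_dot = Q_total / (cp * dT) = 708.88 / (4186 * 17.72) = 0.009557 kg/s

0.009557 kg/s


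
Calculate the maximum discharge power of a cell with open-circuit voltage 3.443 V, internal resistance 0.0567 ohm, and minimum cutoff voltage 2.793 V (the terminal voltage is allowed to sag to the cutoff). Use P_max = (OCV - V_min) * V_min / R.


P_max = (OCV - V_min) * V_min / R = (3.443 - 2.793) * 2.793 / 0.0567 = 0.65 * 2.793 / 0.0567 = 32.02 W

32.02 W


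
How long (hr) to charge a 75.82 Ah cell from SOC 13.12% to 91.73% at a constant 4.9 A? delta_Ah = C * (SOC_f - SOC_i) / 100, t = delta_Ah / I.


Step 1: dSOC = 91.73% - 13.12% = 78.61%
Step 2: delta_Ah = 75.82 * 78.61 / 100 = 59.602 Ah
Step 3: t = 59.602 / 4.9 = 12.16 hr

12.16 hr


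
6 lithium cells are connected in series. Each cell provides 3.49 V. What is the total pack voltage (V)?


V_pack = n * V_cell = 6 * 3.49 = 20.94 V

20.94 V


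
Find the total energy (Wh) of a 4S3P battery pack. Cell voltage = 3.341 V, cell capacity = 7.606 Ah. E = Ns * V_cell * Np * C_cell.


E = Ns * Vcell * Np * Ccell = 4 * 3.341 * 3 * 7.606 = 304.9 Wh

304.9 Wh


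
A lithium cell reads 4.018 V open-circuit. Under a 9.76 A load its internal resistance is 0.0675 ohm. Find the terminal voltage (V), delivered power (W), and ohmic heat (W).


Step 1: V_terminal = OCV - I*R = 4.018 - 9.76 * 0.0675 = 3.3592 V
Step 2: P_out = V_terminal * I = 3.3592 * 9.76 = 32.79 W
Step 3: Q = I^2 * R = 9.76^2 * 0.0675 = 6.430 W

V=3.3592 V, P=32.79 W, Q=6.430 W


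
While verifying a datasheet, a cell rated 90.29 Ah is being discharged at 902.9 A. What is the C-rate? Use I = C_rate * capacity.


C_rate = I / capacity = 902.9 / 90.29 = 10C

10C


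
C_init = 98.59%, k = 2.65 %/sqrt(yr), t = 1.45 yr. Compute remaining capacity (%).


sqrt(t) = sqrt(1.45) = 1.2042
C_final = 98.59 - 2.65 * 1.2042 = 95.40%

95.40%


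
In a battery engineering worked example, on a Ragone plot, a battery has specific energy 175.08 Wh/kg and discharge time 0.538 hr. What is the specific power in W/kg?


Specific power = 175.08 Wh/kg / 0.538 hr = 325.4 W/kg

325.4 W/kg


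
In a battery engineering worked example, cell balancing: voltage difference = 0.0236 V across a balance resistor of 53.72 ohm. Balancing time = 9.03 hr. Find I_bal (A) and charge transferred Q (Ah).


First, Ohm's law: I_bal = 0.0236 V / 53.72 ohm = 4.3931e-04 A
Then Q = I * t = 4.3931e-04 A * 9.03 hr = 0.003967 Ah

I=4.3931e-04 A, Q=0.003967 Ah


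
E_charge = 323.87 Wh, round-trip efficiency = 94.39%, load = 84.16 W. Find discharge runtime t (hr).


Step 1: E_discharge = eta/100 * E_charge = 94.39/100 * 323.87 = 305.7 Wh
Step 2: t = E_discharge / P = 305.7 / 84.16 = 3.632 hr

3.632 hr


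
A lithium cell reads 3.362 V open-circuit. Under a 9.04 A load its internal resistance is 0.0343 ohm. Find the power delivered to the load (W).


Step 1: V_terminal = OCV - I*R = 3.362 - 9.04 * 0.0343 = 3.0519 V
Step 2: P_out = V_terminal * I = 3.0519 * 9.04 = 27.59 W

27.59 W


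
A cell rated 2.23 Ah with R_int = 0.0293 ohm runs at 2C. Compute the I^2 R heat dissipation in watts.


Step 1: I = C_rate * capacity = 2 * 2.23 = 4.46 A
Step 2: Q = I^2 * R = 4.46^2 * 0.0293 = 19.892 * 0.0293 = 0.5828 W

0.5828 W


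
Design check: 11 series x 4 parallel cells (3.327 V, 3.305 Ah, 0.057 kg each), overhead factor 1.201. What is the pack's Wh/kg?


Step 1: V_pack = 11 * 3.327 = 36.597 V
Step 2: C_pack = 4 * 3.305 = 13.22 Ah
Step 3: E_pack = V_pack * C_pack = 36.597 * 13.22 = 483.81 Wh
Step 4: m_pack = 11 * 4 * 0.057 * 1.201 = 3.0121 kg
Step 5: ED = E_pack / m_pack = 483.81 / 3.0121 = 160.6 Wh/kg

160.6 Wh/kg


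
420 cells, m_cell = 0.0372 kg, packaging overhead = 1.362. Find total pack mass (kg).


Cell mass sum = 420 * 0.0372 = 15.624 kg
With overhead 1.362: m_pack = 15.624 * 1.362 = 21.28 kg

21.28 kg


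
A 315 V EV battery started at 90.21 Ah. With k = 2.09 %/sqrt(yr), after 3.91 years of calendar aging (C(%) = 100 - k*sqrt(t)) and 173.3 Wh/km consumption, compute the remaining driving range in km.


Step 1: capacity retention = 100 - 2.09 * sqrt(3.91) = 100 - 2.09 * 1.9774 = 95.867%
Step 2: C_now = 90.21 * 95.867/100 = 86.482 Ah
Step 3: E_pack = V * C_now = 315 * 86.482 = 27242 Wh
Step 4: range = E_pack / consumption = 27242 / 173.3 = 157.2 km

157.2 km


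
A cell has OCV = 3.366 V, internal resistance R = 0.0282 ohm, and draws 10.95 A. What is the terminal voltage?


V = OCV - I*R = 3.366 - 10.95 * 0.0282 = 3.057 V

3.057 V


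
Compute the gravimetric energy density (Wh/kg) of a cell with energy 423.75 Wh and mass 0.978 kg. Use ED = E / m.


ED = E / m = 423.75 / 0.978 = 433.3 Wh/kg

433.3 Wh/kg


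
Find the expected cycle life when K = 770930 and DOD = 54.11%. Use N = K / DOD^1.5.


DOD^1.5 = 398.03
N = K / DOD^1.5 = 770930 / 398.03 = 1937

1937 cycles


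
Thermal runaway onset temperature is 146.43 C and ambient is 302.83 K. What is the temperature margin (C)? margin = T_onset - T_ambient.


Convert: T_ambient = 302.83 K = 29.68 C
margin = 146.43 - 29.68 = 116.75 C

116.75 C


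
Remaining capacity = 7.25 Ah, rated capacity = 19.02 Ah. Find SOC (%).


SOC% = 7.25 / 19.02 * 100 = 38.12%

38.12%


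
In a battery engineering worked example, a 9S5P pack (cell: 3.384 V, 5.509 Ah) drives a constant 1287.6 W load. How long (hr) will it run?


Step 1: E_pack = Ns * V_cell * Np * C_cell = 9 * 3.384 * 5 * 5.509 = 838.91 Wh
Step 2: t = E_pack / P = 838.91 / 1287.6 = 0.6515 hr

0.6515 hr


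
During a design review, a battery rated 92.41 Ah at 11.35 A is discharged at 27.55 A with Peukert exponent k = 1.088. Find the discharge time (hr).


Step 1: t_rated = C / I_rated = 92.41 / 11.35 = 8.1419 hr
Step 2: ratio = 11.35 / 27.55 = 0.41198
Step 3: ratio^k = 0.41198^1.088 = 0.38105
Step 4: t = t_rated * ratio^k = 8.1419 * 0.38105 = 3.102 hr

3.102 hr


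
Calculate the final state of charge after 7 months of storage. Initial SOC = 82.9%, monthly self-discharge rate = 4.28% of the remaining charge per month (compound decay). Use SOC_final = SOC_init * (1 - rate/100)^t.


Monthly retention factor = 1 - 4.28/100 = 0.9572
Over 7 months: factor^7 = 0.73624
SOC_final = 82.9 * 0.73624 = 61.03%

61.03%


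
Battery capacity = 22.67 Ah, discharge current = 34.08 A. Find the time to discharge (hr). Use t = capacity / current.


t = capacity / current = 22.67 / 34.08 = 0.6652 hr

0.6652 hr


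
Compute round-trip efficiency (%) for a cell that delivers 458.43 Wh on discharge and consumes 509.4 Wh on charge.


eta_e = E_dis / E_chg * 100 = 458.43 / 509.4 * 100 = 89.99%

89.99%


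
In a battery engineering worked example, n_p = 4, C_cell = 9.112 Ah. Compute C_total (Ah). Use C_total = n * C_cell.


Parallel capacities add: 4 * 9.112 Ah = 36.448 Ah

36.448 Ah


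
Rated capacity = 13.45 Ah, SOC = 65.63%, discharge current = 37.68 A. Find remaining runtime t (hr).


Step 1: remaining = SOC/100 * C_total = 65.63/100 * 13.45 = 8.8272 Ah
Step 2: t = remaining / I = 8.8272 / 37.68 = 0.2343 hr

0.2343 hr


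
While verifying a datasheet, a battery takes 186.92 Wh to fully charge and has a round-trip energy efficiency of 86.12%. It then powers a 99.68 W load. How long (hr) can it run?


Step 1: E_discharge = eta/100 * E_charge = 86.12/100 * 186.92 = 160.98 Wh
Step 2: t = E_discharge / P = 160.98 / 99.68 = 1.615 hr

1.615 hr


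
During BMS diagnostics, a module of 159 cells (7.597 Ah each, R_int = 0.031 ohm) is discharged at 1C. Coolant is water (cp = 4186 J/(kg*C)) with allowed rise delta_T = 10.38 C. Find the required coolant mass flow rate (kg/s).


Step 1: I = 1 * 7.597 = 7.597 A
Step 2: Q_cell = I^2 * R = 7.597^2 * 0.031 = 1.7891 W
Step 3: Q_total = 159 * 1.7891 = 284.47 W
Step 4: m_dot = Q_total / (cp * dT) = 284.47 / (4186 * 10.38) = 0.006547 kg/s

0.006547 kg/s


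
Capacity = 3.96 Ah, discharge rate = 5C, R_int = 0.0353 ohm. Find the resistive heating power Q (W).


Step 1: I = C_rate * capacity = 5 * 3.96 = 19.8 A
Step 2: Q = I^2 * R = 19.8^2 * 0.0353 = 392.04 * 0.0353 = 13.84 W

13.84 W


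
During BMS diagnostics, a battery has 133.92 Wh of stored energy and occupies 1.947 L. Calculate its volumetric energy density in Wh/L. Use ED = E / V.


Volumetric ED = 133.92 Wh / 1.947 L = 68.78 Wh/L

68.78 Wh/L


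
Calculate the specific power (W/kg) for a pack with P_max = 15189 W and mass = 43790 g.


Convert: m = 43790 g = 43.79 kg
SP = P / m = 15189 / 43.79 = 346.9 W/kg

346.9 W/kg


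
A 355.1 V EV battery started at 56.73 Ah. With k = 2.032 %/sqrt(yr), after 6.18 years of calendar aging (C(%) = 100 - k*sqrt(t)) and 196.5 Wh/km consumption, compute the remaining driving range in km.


Step 1: capacity retention = 100 - 2.032 * sqrt(6.18) = 100 - 2.032 * 2.486 = 94.948%
Step 2: C_now = 56.73 * 94.948/100 = 53.864 Ah
Step 3: E_pack = V * C_now = 355.1 * 53.864 = 19127 Wh
Step 4: range = E_pack / consumption = 19127 / 196.5 = 97.34 km

97.34 km


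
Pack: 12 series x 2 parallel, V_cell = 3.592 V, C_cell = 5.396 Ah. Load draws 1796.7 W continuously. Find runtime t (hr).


Step 1: E_pack = Ns * V_cell * Np * C_cell = 12 * 3.592 * 2 * 5.396 = 465.18 Wh
Step 2: t = E_pack / P = 465.18 / 1796.7 = 0.2589 hr

0.2589 hr


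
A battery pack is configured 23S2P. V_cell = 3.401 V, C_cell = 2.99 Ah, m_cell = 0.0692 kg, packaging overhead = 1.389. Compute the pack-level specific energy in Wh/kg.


Step 1: V_pack = 23 * 3.401 = 78.223 V
Step 2: C_pack = 2 * 2.99 = 5.98 Ah
Step 3: E_pack = V_pack * C_pack = 78.223 * 5.98 = 467.77 Wh
Step 4: m_pack = 23 * 2 * 0.0692 * 1.389 = 4.4215 kg
Step 5: ED = E_pack / m_pack = 467.77 / 4.4215 = 105.8 Wh/kg

105.8 Wh/kg


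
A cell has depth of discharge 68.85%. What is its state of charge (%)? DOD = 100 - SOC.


SOC = 100 - DOD = 100 - 68.85 = 31.15%

31.15%


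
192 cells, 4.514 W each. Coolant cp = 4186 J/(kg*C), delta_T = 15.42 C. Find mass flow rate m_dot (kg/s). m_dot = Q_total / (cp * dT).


Q_total = 192 * 4.514 = 866.69 W
m_dot = Q_total / (cp * dT) = 866.69 / (4186 * 15.42) = 0.01343 kg/s

0.01343 kg/s


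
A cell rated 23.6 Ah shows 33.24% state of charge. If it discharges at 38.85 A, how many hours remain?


Step 1: remaining = SOC/100 * C_total = 33.24/100 * 23.6 = 7.8446 Ah
Step 2: t = remaining / I = 7.8446 / 38.85 = 0.2019 hr

0.2019 hr


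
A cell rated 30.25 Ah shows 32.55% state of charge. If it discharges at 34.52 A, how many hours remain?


Step 1: remaining = SOC/100 * C_total = 32.55/100 * 30.25 = 9.8464 Ah
Step 2: t = remaining / I = 9.8464 / 34.52 = 0.2852 hr

0.2852 hr


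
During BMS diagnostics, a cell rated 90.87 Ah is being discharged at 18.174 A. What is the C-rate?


Rearranging: C_rate = 18.174 / 90.87 = 0.2C

0.2C


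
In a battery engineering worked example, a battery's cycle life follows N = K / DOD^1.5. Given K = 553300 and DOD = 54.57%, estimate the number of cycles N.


Step 1: DOD^1.5 = 54.57^1.5 = 403.12
Step 2: N = 553300 / 403.12 = 1373 cycles

1373 cycles


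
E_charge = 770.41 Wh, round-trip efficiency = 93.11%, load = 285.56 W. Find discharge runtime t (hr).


Step 1: E_discharge = eta/100 * E_charge = 93.11/100 * 770.41 = 717.33 Wh
Step 2: t = E_discharge / P = 717.33 / 285.56 = 2.512 hr

2.512 hr


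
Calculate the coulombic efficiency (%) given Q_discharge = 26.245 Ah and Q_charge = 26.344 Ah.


eta_c = Q_dis / Q_chg * 100 = 26.245 / 26.344 * 100 = 99.62%

99.62%


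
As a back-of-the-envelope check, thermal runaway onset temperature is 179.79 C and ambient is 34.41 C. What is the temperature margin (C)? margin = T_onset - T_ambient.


margin = T_onset - T_ambient = 179.79 - 34.41 = 145.38 C

145.38 C


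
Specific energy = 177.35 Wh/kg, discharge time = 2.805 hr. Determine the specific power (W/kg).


Specific power = 177.35 Wh/kg / 2.805 hr = 63.23 W/kg

63.23 W/kg


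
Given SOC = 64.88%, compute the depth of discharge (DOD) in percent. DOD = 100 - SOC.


DOD = 100 - SOC = 100 - 64.88 = 35.12%

35.12%


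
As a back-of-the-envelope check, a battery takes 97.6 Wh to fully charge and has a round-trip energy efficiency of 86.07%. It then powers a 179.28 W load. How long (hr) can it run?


Step 1: E_discharge = eta/100 * E_charge = 86.07/100 * 97.6 = 84.004 Wh
Step 2: t = E_discharge / P = 84.004 / 179.28 = 0.4686 hr

0.4686 hr


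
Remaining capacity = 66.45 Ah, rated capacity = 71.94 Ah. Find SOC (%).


SOC% = 66.45 / 71.94 * 100 = 92.37%

92.37%


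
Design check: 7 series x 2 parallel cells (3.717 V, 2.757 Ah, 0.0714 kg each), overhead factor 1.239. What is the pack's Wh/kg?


Step 1: V_pack = 7 * 3.717 = 26.019 V
Step 2: C_pack = 2 * 2.757 = 5.514 Ah
Step 3: E_pack = V_pack * C_pack = 26.019 * 5.514 = 143.47 Wh
Step 4: m_pack = 7 * 2 * 0.0714 * 1.239 = 1.2385 kg
Step 5: ED = E_pack / m_pack = 143.47 / 1.2385 = 115.8 Wh/kg

115.8 Wh/kg


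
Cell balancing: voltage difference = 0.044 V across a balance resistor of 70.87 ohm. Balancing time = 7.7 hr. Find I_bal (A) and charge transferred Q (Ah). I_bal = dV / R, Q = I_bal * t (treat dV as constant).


I_bal = dV / R = 0.044 / 70.87 = 6.2086e-04 A
Q = I_bal * t = 6.2086e-04 * 7.7 = 0.004781 Ah

I=6.2086e-04 A, Q=0.004781 Ah


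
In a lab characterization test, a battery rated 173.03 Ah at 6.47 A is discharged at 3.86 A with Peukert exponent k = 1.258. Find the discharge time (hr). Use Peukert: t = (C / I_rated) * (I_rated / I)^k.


t_rated = C / I_rated = 173.03 / 6.47 = 26.743 hr
(I_rated/I)^k = (1.6762)^1.258 = 1.9151
t = t_rated * (I_rated/I)^k = 26.743 * 1.9151 = 51.22 hr

51.22 hr


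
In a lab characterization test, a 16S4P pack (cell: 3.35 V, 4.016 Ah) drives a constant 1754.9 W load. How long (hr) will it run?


Step 1: E_pack = Ns * V_cell * Np * C_cell = 16 * 3.35 * 4 * 4.016 = 861.03 Wh
Step 2: t = E_pack / P = 861.03 / 1754.9 = 0.4906 hr

0.4906 hr


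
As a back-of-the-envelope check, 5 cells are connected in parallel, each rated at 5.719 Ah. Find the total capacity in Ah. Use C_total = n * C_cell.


C_total = 5 * 5.719 = 28.595 Ah

28.595 Ah


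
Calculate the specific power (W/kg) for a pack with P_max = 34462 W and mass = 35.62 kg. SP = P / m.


SP = P / m = 34462 / 35.62 = 967.5 W/kg

967.5 W/kg


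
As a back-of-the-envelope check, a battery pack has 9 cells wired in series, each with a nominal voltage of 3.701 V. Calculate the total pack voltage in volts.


Series voltages add: 9 * 3.701 V = 33.309 V

33.309 V


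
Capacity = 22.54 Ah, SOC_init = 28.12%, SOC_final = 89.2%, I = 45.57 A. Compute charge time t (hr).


Step 1: dSOC = 89.2% - 28.12% = 61.08%
Step 2: delta_Ah = 22.54 * 61.08 / 100 = 13.767 Ah
Step 3: t = 13.767 / 45.57 = 0.3021 hr

0.3021 hr


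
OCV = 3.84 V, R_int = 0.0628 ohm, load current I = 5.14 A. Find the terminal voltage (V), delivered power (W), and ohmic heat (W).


Step 1: V_terminal = OCV - I*R = 3.84 - 5.14 * 0.0628 = 3.5172 V
Step 2: P_out = V_terminal * I = 3.5172 * 5.14 = 18.08 W
Step 3: Q = I^2 * R = 5.14^2 * 0.0628 = 1.659 W

V=3.5172 V, P=18.08 W, Q=1.659 W


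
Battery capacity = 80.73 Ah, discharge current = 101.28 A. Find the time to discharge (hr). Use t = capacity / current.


Runtime = 80.73 Ah / 101.28 A = 0.7971 hr

0.7971 hr


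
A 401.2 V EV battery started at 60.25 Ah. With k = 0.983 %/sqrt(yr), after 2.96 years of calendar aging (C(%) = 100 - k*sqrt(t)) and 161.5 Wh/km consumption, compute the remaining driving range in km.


Step 1: capacity retention = 100 - 0.983 * sqrt(2.96) = 100 - 0.983 * 1.7205 = 98.309%
Step 2: C_now = 60.25 * 98.309/100 = 59.231 Ah
Step 3: E_pack = V * C_now = 401.2 * 59.231 = 23763 Wh
Step 4: range = E_pack / consumption = 23763 / 161.5 = 147.1 km

147.1 km


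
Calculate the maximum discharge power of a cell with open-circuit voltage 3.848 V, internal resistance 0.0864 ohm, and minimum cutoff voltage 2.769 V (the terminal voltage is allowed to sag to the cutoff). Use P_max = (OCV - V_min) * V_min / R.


P_max = (OCV - V_min) * V_min / R = (3.848 - 2.769) * 2.769 / 0.0864 = 1.079 * 2.769 / 0.0864 = 34.58 W

34.58 W


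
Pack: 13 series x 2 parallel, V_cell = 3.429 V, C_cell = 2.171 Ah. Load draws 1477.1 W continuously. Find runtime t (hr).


Step 1: E_pack = Ns * V_cell * Np * C_cell = 13 * 3.429 * 2 * 2.171 = 193.55 Wh
Step 2: t = E_pack / P = 193.55 / 1477.1 = 0.1310 hr

0.1310 hr


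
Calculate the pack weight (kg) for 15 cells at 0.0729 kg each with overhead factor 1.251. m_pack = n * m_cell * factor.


Cell mass sum = 15 * 0.0729 = 1.0935 kg
With overhead 1.251: m_pack = 1.0935 * 1.251 = 1.368 kg

1.368 kg


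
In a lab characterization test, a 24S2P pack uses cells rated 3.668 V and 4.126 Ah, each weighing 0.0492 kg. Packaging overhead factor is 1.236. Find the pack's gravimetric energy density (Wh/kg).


Step 1: V_pack = 24 * 3.668 = 88.032 V
Step 2: C_pack = 2 * 4.126 = 8.252 Ah
Step 3: E_pack = V_pack * C_pack = 88.032 * 8.252 = 726.44 Wh
Step 4: m_pack = 24 * 2 * 0.0492 * 1.236 = 2.9189 kg
Step 5: ED = E_pack / m_pack = 726.44 / 2.9189 = 248.9 Wh/kg

248.9 Wh/kg


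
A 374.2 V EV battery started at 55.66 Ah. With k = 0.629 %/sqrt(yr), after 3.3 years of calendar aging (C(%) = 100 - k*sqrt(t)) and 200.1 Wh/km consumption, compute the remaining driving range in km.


Step 1: capacity retention = 100 - 0.629 * sqrt(3.3) = 100 - 0.629 * 1.8166 = 98.857%
Step 2: C_now = 55.66 * 98.857/100 = 55.024 Ah
Step 3: E_pack = V * C_now = 374.2 * 55.024 = 20590 Wh
Step 4: range = E_pack / consumption = 20590 / 200.1 = 102.9 km

102.9 km


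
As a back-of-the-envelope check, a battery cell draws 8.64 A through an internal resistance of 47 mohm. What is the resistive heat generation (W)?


Convert: R = 47 mohm = 0.047 ohm
Q = I^2 * R = 8.64^2 * 0.047 = 3.509 W

3.509 W


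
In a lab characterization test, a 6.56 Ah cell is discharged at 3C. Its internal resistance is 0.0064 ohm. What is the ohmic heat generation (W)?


Step 1: I = C_rate * capacity = 3 * 6.56 = 19.68 A
Step 2: Q = I^2 * R = 19.68^2 * 0.0064 = 387.3 * 0.0064 = 2.479 W

2.479 W


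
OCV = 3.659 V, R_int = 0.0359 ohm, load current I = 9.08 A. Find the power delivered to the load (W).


Step 1: V_terminal = OCV - I*R = 3.659 - 9.08 * 0.0359 = 3.333 V
Step 2: P_out = V_terminal * I = 3.333 * 9.08 = 30.26 W

30.26 W


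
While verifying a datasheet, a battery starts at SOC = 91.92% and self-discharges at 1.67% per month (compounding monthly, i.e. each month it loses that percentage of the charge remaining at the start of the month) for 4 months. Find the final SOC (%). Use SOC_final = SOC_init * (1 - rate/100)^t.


Monthly retention factor = 1 - 1.67/100 = 0.9833
Over 4 months: factor^4 = 0.93485
SOC_final = 91.92 * 0.93485 = 85.93%

85.93%


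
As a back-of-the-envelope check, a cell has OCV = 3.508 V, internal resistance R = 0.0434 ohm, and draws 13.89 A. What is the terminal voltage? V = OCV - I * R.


IR drop = 13.89 * 0.0434 = 0.60283 V
V = 3.508 - 0.60283 = 2.905 V

2.905 V


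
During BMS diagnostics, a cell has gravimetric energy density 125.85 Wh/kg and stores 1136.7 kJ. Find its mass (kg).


Convert: E = 1136.7 kJ = 315.75 Wh
m = E / ED = 315.75 / 125.85 = 2.509 kg

2.509 kg


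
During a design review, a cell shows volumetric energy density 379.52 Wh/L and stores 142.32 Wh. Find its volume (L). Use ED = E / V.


V = E / ED = 142.32 / 379.52 = 0.3750 L

0.3750 L


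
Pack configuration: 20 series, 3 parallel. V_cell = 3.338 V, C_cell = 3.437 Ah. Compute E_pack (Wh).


E = Ns * Vcell * Np * Ccell = 20 * 3.338 * 3 * 3.437 = 688.4 Wh

688.4 Wh


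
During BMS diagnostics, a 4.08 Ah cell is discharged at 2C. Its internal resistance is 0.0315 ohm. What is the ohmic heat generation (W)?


Step 1: I = C_rate * capacity = 2 * 4.08 = 8.16 A
Step 2: Q = I^2 * R = 8.16^2 * 0.0315 = 66.586 * 0.0315 = 2.097 W

2.097 W


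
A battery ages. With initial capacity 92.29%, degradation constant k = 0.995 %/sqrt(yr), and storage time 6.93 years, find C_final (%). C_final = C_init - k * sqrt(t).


sqrt(t) = sqrt(6.93) = 2.6325
C_final = 92.29 - 0.995 * 2.6325 = 89.67%

89.67%


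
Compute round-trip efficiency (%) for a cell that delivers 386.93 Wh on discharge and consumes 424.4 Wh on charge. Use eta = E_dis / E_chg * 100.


Round-trip efficiency = 386.93/424.4 * 100% = 91.17%

91.17%


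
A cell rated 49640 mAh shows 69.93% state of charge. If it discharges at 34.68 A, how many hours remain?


Convert: C_total = 49640 mAh = 49.64 Ah
Step 1: remaining = SOC/100 * C_total = 69.93/100 * 49.64 = 34.713 Ah
Step 2: t = remaining / I = 34.713 / 34.68 = 1.001 hr

1.001 hr


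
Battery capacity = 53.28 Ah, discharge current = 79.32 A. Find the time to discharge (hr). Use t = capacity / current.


Runtime = 53.28 Ah / 79.32 A = 0.6717 hr

0.6717 hr


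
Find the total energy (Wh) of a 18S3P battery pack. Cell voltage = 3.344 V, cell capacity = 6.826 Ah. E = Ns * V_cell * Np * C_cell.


V_pack = 18 * 3.344 = 60.192 V
C_pack = 3 * 6.826 = 20.478 Ah
E = V_pack * C_pack = 60.192 * 20.478 = 1233 Wh

1233 Wh


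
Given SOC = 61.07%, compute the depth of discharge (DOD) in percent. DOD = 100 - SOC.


DOD = 100 - SOC = 100 - 61.07 = 38.93%

38.93%


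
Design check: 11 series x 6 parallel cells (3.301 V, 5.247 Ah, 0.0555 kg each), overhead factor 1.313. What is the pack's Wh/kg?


Step 1: V_pack = 11 * 3.301 = 36.311 V
Step 2: C_pack = 6 * 5.247 = 31.482 Ah
Step 3: E_pack = V_pack * C_pack = 36.311 * 31.482 = 1143.1 Wh
Step 4: m_pack = 11 * 6 * 0.0555 * 1.313 = 4.8095 kg
Step 5: ED = E_pack / m_pack = 1143.1 / 4.8095 = 237.7 Wh/kg

237.7 Wh/kg


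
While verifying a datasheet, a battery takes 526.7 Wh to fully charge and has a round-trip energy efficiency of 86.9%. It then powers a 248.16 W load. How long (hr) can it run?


Step 1: E_discharge = eta/100 * E_charge = 86.9/100 * 526.7 = 457.7 Wh
Step 2: t = E_discharge / P = 457.7 / 248.16 = 1.844 hr

1.844 hr


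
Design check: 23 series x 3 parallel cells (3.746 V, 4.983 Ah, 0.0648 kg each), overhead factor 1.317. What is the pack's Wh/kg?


Step 1: V_pack = 23 * 3.746 = 86.158 V
Step 2: C_pack = 3 * 4.983 = 14.949 Ah
Step 3: E_pack = V_pack * C_pack = 86.158 * 14.949 = 1288 Wh
Step 4: m_pack = 23 * 3 * 0.0648 * 1.317 = 5.8886 kg
Step 5: ED = E_pack / m_pack = 1288 / 5.8886 = 218.7 Wh/kg

218.7 Wh/kg


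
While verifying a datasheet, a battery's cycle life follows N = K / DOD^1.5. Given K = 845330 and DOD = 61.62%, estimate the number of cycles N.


DOD^1.5 = 483.71
N = K / DOD^1.5 = 845330 / 483.71 = 1748

1748 cycles


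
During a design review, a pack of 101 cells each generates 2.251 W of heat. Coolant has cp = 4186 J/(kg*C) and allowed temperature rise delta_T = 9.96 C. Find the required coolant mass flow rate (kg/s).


Step 1: Total heat Q = 101 * 2.251 W = 227.35 W
Step 2: denom = cp * dT = 4186 * 9.96 = 41693
Step 3: m_dot = 227.35 / 41693 = 0.005453 kg/s

0.005453 kg/s


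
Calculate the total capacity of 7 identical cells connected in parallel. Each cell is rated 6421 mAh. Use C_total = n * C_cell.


Convert: C_cell = 6421 mAh = 6.421 Ah
C_total = 7 * 6.421 = 44.947 Ah

44.947 Ah


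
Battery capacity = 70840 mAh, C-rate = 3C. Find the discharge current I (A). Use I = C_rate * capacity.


Convert: capacity = 70840 mAh = 70.84 Ah
At 3C: I = 3 * 70.84 Ah = 212.52 A

212.52 A


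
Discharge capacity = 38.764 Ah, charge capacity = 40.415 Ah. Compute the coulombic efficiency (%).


eta_c = Q_dis / Q_chg * 100 = 38.764 / 40.415 * 100 = 95.91%

95.91%


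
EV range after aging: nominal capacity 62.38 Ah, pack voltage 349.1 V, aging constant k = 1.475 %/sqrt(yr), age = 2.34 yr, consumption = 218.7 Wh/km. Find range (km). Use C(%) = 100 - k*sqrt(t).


Step 1: capacity retention = 100 - 1.475 * sqrt(2.34) = 100 - 1.475 * 1.5297 = 97.744%
Step 2: C_now = 62.38 * 97.744/100 = 60.973 Ah
Step 3: E_pack = V * C_now = 349.1 * 60.973 = 21286 Wh
Step 4: range = E_pack / consumption = 21286 / 218.7 = 97.33 km

97.33 km


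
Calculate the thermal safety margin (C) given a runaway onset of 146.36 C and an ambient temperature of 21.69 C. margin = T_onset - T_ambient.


Safety margin = 146.36 C - 21.69 C = 124.67 C

124.67 C


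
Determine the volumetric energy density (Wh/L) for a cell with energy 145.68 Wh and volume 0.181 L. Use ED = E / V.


ED = E / V = 145.68 / 0.181 = 804.9 Wh/L

804.9 Wh/L


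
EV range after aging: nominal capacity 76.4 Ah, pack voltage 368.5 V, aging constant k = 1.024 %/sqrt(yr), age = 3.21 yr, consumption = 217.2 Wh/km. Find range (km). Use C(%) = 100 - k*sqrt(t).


Step 1: capacity retention = 100 - 1.024 * sqrt(3.21) = 100 - 1.024 * 1.7916 = 98.165%
Step 2: C_now = 76.4 * 98.165/100 = 74.998 Ah
Step 3: E_pack = V * C_now = 368.5 * 74.998 = 27637 Wh
Step 4: range = E_pack / consumption = 27637 / 217.2 = 127.2 km

127.2 km


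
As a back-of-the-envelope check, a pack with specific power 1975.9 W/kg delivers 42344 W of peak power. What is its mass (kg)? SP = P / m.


m = P / SP = 42344 / 1975.9 = 21.43 kg

21.43 kg


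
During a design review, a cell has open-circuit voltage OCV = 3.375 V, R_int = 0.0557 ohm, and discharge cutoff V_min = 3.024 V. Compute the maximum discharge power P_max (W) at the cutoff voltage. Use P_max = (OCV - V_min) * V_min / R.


dV = OCV - V_min = 0.351 V (so I_max = dV / R)
P_max = dV * V_min / R = 0.351 * 3.024 / 0.0557 = 19.06 W

19.06 W
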